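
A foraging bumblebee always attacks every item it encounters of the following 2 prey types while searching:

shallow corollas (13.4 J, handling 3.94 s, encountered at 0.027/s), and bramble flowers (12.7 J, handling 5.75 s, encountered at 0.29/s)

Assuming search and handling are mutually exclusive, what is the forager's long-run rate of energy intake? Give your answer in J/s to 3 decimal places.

1.458 J/s

R = Σλ_iE_i / (1 + Σλ_ih_i)
Numerator: 0.027×13.4 + 0.29×12.7 = 4.045
Denominator: 1 + 0.027×3.94 + 0.29×5.75 = 2.774
R = 4.045/2.774 = 1.458 J/s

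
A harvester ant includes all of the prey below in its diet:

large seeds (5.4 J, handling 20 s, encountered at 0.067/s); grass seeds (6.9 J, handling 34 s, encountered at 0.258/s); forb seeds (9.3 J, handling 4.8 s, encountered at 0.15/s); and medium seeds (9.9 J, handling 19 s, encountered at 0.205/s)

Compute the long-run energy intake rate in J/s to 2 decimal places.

R = Σλ_iE_i / (1 + Σλ_ih_i)
Numerator: 0.067×5.4 + 0.258×6.9 + 0.15×9.3 + 0.205×9.9 = 5.567
Denominator: 1 + 0.067×20 + 0.258×34 + 0.15×4.8 + 0.205×19 = 15.73
R = 5.567/15.73 = 0.3539 J/s

0.35 J/s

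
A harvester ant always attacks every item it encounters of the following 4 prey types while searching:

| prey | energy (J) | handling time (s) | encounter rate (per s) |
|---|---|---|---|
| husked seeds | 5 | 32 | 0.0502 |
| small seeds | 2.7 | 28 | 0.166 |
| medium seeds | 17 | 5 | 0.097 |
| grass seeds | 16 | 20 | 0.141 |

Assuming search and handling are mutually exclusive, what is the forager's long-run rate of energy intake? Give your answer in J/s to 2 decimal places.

0.44 J/s

Energy encountered per unit search time: 0.0502×5 + 0.166×2.7 + 0.097×17 + 0.141×16 = 4.604 J/s.
Handling time per unit search time: 0.0502×32 + 0.166×28 + 0.097×5 + 0.141×20 = 9.559.
Rate = 4.604/(1 + 9.559) = 0.436 J/s.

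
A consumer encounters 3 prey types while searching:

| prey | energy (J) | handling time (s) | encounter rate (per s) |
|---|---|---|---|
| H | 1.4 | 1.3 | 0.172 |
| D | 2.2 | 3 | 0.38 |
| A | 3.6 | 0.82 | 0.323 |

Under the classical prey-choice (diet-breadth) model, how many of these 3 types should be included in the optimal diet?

Rank by E/h (J/s): A 4.39, H 1.08, D 0.733. Include each in turn until the next type's E/h falls below the running intake rate.
Rate on top 1: 0.9193. H: 1.08 > 0.9193 → include.
Rate on top 2: 0.943. D: 0.733 < 0.943 → exclude; stop.
Optimal diet: A, H — 2 of 3 types.

2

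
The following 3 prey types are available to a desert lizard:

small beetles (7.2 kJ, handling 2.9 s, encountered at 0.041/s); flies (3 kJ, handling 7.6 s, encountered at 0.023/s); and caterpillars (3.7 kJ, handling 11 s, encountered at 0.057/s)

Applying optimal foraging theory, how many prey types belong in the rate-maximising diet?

Profitabilities (E/h, kJ/s): small beetles 2.48, flies 0.395, caterpillars 0.336. Add prey in this order while the next type's profitability exceeds the intake rate on those already taken.
Rate on top 1: 0.2638. flies: 0.395 > 0.2638 → include.
Rate on top 2: 0.2815. caterpillars: 0.336 > 0.2815 → include.
Optimal diet: small beetles, flies, caterpillars — 3 of 3 types.

3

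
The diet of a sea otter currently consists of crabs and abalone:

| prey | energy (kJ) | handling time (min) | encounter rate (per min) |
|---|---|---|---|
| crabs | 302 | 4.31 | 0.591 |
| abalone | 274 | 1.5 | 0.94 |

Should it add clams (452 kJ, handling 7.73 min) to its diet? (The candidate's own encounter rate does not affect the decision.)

Intake rate on the current diet: R = (0.591×302 + 0.94×274) / (1 + 0.591×4.31 + 0.94×1.5) = 436/4.957 = 87.96 kJ/min.
clams: E/h = 452/7.73 = 58.47 kJ/min.
Since 58.47 < R, time spent handling clams is better spent searching.

No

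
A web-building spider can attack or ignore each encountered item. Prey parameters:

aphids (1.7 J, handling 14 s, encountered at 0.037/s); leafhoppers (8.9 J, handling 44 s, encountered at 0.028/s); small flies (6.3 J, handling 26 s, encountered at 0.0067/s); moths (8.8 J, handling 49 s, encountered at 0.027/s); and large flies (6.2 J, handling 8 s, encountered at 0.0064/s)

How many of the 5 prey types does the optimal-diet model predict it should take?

Rank by E/h (J/s): large flies 0.775, small flies 0.242, leafhoppers 0.202, moths 0.18, aphids 0.121. Include each in turn until the next type's E/h falls below the running intake rate.
Rate on top 1: 0.03775. small flies: 0.242 > 0.03775 → include.
Rate on top 2: 0.06683. leafhoppers: 0.202 > 0.06683 → include.
Rate on top 3: 0.1347. moths: 0.18 > 0.1347 → include.
Rate on top 4: 0.1504. aphids: 0.121 < 0.1504 → exclude; stop.
Optimal diet: large flies, small flies, leafhoppers, moths — 4 of 5 types.

4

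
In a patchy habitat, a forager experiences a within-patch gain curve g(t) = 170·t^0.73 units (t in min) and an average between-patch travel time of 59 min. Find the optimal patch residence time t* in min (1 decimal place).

159.5 min

Optimal t* satisfies g'(t*) = g(t*)/(T + t*).
g'(t) = 0.73·170·t^-0.27. Setting 0.73·170·t^-0.27 = 170·t^0.73/(59+t) gives 0.73(59+t) = t, so 0.27·t = 0.73×59.
t* = 0.73×59/0.27 = 159.5 min.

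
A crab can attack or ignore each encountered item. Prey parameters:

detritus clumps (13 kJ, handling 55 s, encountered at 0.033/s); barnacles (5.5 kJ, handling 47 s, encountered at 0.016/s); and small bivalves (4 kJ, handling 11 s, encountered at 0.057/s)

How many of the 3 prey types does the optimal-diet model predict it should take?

Rank by E/h (kJ/s): small bivalves 0.364, detritus clumps 0.236, barnacles 0.117. Include each in turn until the next type's E/h falls below the running intake rate.
Rate on top 1: 0.1401. detritus clumps: 0.236 > 0.1401 → include.
Rate on top 2: 0.1909. barnacles: 0.117 < 0.1909 → exclude; stop.
Optimal diet: small bivalves, detritus clumps — 2 of 3 types.

2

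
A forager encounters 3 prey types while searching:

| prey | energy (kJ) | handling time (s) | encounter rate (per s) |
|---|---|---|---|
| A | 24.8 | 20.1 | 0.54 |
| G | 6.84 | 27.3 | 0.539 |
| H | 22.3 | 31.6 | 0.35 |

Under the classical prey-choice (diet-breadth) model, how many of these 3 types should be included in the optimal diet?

Rank by E/h (kJ/s): A 1.23, H 0.706, G 0.251. Include each in turn until the next type's E/h falls below the running intake rate.
Rate on top 1: 1.13. H: 0.706 < 1.13 → exclude; stop.
Optimal diet: A — 1 of 3 types.

1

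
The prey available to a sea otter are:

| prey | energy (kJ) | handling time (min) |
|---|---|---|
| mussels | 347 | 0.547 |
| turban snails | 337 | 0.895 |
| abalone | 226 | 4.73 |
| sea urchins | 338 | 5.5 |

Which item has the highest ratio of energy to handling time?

Profitability E/h (kJ/min): mussels = 347/0.547 = 634, turban snails = 337/0.895 = 377, abalone = 226/4.73 = 47.8, sea urchins = 338/5.5 = 61.5.
Ranked: mussels > turban snails > sea urchins > abalone.

mussels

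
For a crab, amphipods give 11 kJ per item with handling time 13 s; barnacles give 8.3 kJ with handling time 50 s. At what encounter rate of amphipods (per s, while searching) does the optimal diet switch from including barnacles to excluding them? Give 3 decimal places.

The zero-one rule: include barnacles iff E₂/h₂ > λE₁/(1+λh₁). Equality gives the switch point.
λE₁h₂ = E₂ + λE₂h₁ ⇒ λ = E₂/(E₁h₂ − E₂h₁) = 8.3/(550 − 107.9) = 0.01877 per s.

0.019 per s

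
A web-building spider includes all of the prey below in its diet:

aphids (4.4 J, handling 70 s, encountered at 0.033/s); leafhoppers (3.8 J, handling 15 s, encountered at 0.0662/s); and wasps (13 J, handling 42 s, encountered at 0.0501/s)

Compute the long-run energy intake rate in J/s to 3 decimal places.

0.164 J/s

R = Σλ_iE_i / (1 + Σλ_ih_i)
Numerator: 0.033×4.4 + 0.0662×3.8 + 0.0501×13 = 1.048
Denominator: 1 + 0.033×70 + 0.0662×15 + 0.0501×42 = 6.407
R = 1.048/6.407 = 0.1636 J/s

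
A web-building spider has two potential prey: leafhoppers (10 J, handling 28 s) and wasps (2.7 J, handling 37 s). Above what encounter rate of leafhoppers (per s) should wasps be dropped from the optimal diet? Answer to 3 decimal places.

The zero-one rule: include wasps iff E₂/h₂ > λE₁/(1+λh₁). Equality gives the switch point.
λE₁h₂ = E₂ + λE₂h₁ ⇒ λ = E₂/(E₁h₂ − E₂h₁) = 2.7/(370 − 75.6) = 0.009171 per s.

0.009 per s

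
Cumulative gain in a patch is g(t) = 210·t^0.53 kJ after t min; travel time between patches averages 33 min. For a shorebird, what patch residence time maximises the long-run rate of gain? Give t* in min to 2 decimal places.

37.21 min

Optimal t* satisfies g'(t*) = g(t*)/(T + t*).
g'(t) = 0.53·210·t^-0.47. Setting 0.53·210·t^-0.47 = 210·t^0.53/(33+t) gives 0.53(33+t) = t, so 0.47·t = 0.53×33.
t* = 0.53×33/0.47 = 37.21 min.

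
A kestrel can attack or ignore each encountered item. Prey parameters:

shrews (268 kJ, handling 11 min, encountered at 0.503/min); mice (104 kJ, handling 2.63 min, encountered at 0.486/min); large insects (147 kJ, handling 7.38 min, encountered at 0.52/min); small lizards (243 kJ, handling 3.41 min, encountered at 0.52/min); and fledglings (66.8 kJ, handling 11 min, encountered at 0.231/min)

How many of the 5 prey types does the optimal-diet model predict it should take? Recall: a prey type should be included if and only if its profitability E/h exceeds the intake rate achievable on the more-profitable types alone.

1

E/h in descending order: small lizards 71.3, mice 39.5, shrews 24.4, large insects 19.9, fledglings 6.07 kJ/min. The optimal diet is the largest prefix of this list for which every included type satisfies E_i/h_i > R on the types above it.
Rate on top 1: 45.56. mice: 39.5 < 45.56 → exclude; stop.
Optimal diet: small lizards — 1 of 5 types.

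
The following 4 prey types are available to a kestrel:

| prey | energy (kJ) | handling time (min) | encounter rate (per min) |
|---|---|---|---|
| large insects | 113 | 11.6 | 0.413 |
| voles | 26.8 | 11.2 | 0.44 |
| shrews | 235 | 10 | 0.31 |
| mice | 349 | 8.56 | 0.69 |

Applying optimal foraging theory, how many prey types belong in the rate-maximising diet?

1

Profitabilities (E/h, kJ/min): mice 40.8, shrews 23.5, large insects 9.74, voles 2.39. Add prey in this order while the next type's profitability exceeds the intake rate on those already taken.
Rate on top 1: 34.87. shrews: 23.5 < 34.87 → exclude; stop.
Optimal diet: mice — 1 of 4 types.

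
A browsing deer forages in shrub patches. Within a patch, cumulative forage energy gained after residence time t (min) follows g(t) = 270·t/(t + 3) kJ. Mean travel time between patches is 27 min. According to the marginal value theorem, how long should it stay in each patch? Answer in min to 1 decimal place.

9.0 min

Maximise g(t)/(T+t): set derivative to zero → g'(t)(T+t) = g(t).
g'(t) = 270·3/(t + 3)². Setting 270·3/(t+3)² = 270t/[(t+3)(27+t)] gives 3(27+t) = t(t+3), so t² = 3×27 = 81.
t* = √81 = 9 min.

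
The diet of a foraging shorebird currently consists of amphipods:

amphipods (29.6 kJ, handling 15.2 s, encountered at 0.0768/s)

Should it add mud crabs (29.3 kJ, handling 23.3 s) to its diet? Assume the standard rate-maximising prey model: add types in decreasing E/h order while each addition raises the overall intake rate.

Yes

Current rate: (0.0768×29.6)/(1 + 0.0768×15.2) = 1.049 kJ/s.
Profitability of mud crabs: 29.3/23.3 = 1.258 kJ/s.
Since 1.258 > R, including mud crabs increases the long-run rate.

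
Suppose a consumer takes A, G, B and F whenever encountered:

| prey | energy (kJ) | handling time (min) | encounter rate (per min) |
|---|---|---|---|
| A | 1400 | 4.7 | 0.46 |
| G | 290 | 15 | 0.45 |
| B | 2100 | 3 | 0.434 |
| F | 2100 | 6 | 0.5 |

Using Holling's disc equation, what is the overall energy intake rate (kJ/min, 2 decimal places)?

R = (0.46×1400 + 0.45×290 + 0.434×2100 + 0.5×2100) / (1 + 0.46×4.7 + 0.45×15 + 0.434×3 + 0.5×6) = 2736/14.21 = 192.5 kJ/min.

192.48 kJ/min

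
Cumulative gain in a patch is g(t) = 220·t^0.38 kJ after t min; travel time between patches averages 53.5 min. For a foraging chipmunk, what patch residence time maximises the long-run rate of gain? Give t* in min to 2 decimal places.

32.79 min

Maximise g(t)/(T+t): set derivative to zero → g'(t)(T+t) = g(t).
g'(t) = 0.38·220·t^-0.62. Setting 0.38·220·t^-0.62 = 220·t^0.38/(53.5+t) gives 0.38(53.5+t) = t, so 0.62·t = 0.38×53.5.
t* = 0.38×53.5/0.62 = 32.79 min.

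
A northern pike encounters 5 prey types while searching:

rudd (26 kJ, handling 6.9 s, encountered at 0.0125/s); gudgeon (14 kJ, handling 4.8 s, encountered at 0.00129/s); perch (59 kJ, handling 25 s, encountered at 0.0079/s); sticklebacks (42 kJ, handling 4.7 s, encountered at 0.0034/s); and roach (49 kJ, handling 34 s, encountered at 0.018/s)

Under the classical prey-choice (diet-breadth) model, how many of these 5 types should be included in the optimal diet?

5

E/h in descending order: sticklebacks 8.94, rudd 3.77, gudgeon 2.92, perch 2.36, roach 1.44 kJ/s. The optimal diet is the largest prefix of this list for which every included type satisfies E_i/h_i > R on the types above it.
Rate on top 1: 0.1406. rudd: 3.77 > 0.1406 → include.
Rate on top 2: 0.4244. gudgeon: 2.92 > 0.4244 → include.
Rate on top 3: 0.4383. perch: 2.36 > 0.4383 → include.
Rate on top 4: 0.729. roach: 1.44 > 0.729 → include.
Optimal diet: sticklebacks, rudd, gudgeon, perch, roach — 5 of 5 types.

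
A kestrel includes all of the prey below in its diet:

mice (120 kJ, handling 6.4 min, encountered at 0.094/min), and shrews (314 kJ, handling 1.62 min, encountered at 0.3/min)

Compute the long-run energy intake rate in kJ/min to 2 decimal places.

50.53 kJ/min

Energy encountered per unit search time: 0.094×120 + 0.3×314 = 105.5 kJ/min.
Handling time per unit search time: 0.094×6.4 + 0.3×1.62 = 1.088.
Rate = 105.5/(1 + 1.088) = 50.53 kJ/min.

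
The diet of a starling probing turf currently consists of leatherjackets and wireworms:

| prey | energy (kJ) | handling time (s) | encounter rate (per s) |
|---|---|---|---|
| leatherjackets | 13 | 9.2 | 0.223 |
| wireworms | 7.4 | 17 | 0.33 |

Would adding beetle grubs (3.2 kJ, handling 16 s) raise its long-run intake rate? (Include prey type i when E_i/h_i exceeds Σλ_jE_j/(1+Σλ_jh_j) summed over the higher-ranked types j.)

On leatherjackets and wireworms alone, R = ΣλE/(1+Σλh) = 5.341/8.662 = 0.6166 kJ/s.
Profitability of beetle grubs: 3.2/16 = 0.2 kJ/s.
0.2 < 0.6166, so adding beetle grubs would lower the average — exclude it.

No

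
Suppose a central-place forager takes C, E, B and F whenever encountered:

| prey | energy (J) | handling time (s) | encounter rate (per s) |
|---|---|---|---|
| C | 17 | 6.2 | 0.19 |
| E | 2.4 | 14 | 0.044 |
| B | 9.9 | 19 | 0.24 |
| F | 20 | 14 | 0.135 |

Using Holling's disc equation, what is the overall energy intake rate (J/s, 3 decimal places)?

Energy encountered per unit search time: 0.19×17 + 0.044×2.4 + 0.24×9.9 + 0.135×20 = 8.412 J/s.
Handling time per unit search time: 0.19×6.2 + 0.044×14 + 0.24×19 + 0.135×14 = 8.244.
Rate = 8.412/(1 + 8.244) = 0.91 J/s.

0.910 J/s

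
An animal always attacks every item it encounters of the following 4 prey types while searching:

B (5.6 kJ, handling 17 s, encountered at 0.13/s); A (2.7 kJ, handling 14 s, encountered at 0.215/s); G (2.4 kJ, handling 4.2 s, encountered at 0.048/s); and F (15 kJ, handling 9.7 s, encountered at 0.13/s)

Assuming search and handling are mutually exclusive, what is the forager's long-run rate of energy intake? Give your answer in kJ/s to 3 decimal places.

0.439 kJ/s

R = Σλ_iE_i / (1 + Σλ_ih_i)
Numerator: 0.13×5.6 + 0.215×2.7 + 0.048×2.4 + 0.13×15 = 3.374
Denominator: 1 + 0.13×17 + 0.215×14 + 0.048×4.2 + 0.13×9.7 = 7.683
R = 3.374/7.683 = 0.4391 kJ/s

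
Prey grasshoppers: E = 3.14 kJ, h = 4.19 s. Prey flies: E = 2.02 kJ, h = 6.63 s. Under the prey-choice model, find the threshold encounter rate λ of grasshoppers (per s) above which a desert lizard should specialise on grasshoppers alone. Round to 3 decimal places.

0.164 per s

The zero-one rule: include flies iff E₂/h₂ > λE₁/(1+λh₁). Equality gives the switch point.
λE₁h₂ = E₂ + λE₂h₁ ⇒ λ = E₂/(E₁h₂ − E₂h₁) = 2.02/(20.82 − 8.464) = 0.1635 per s.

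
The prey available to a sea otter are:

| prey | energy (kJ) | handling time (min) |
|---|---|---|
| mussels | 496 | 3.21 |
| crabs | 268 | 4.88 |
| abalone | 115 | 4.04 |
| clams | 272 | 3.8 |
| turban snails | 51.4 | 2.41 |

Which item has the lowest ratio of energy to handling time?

In descending order of E/h:
mussels: 496/3.21 = 155 kJ/min
clams: 272/3.8 = 71.6 kJ/min
crabs: 268/4.88 = 54.9 kJ/min
abalone: 115/4.04 = 28.5 kJ/min
turban snails: 51.4/2.41 = 21.3 kJ/min

turban snails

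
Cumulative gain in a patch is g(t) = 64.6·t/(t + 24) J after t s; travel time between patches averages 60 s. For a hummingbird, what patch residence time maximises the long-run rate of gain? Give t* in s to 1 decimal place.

37.9 s

Maximise g(t)/(T+t): set derivative to zero → g'(t)(T+t) = g(t).
g'(t) = 64.6·24/(t + 24)². Setting 64.6·24/(t+24)² = 64.6t/[(t+24)(60+t)] gives 24(60+t) = t(t+24), so t² = 24×60 = 1440.
t* = √1440 = 37.95 s.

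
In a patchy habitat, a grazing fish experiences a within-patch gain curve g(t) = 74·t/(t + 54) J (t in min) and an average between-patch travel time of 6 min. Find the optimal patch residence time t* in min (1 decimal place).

By the marginal value theorem, leave when the instantaneous gain rate g'(t) equals the habitat-wide average g(t)/(T + t).
g'(t) = 74·54/(t + 54)². Setting 74·54/(t+54)² = 74t/[(t+54)(6+t)] gives 54(6+t) = t(t+54), so t² = 54×6 = 324.
t* = √324 = 18 min.

18.0 min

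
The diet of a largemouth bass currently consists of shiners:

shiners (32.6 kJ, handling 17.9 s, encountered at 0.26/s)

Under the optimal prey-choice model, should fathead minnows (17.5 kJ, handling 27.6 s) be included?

Intake rate on the current diet: R = (0.26×32.6) / (1 + 0.26×17.9) = 8.476/5.654 = 1.499 kJ/s.
fathead minnows: E/h = 17.5/27.6 = 0.6341 kJ/s.
Since 0.6341 < R, time spent handling fathead minnows is better spent searching.

No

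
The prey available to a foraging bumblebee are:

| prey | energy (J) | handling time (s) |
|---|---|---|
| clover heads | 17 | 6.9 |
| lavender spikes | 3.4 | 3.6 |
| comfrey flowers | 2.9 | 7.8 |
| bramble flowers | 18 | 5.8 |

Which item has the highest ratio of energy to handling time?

bramble flowers

Profitability E/h (J/s): clover heads = 17/6.9 = 2.46, lavender spikes = 3.4/3.6 = 0.944, comfrey flowers = 2.9/7.8 = 0.372, bramble flowers = 18/5.8 = 3.1.
Ranked: bramble flowers > clover heads > lavender spikes > comfrey flowers.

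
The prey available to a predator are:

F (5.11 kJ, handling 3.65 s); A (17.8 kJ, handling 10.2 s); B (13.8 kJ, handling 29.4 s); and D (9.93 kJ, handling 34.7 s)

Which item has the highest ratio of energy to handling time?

A

Profitability E/h (kJ/s): F = 5.11/3.65 = 1.4, A = 17.8/10.2 = 1.75, B = 13.8/29.4 = 0.469, D = 9.93/34.7 = 0.286.
Ranked: A > F > B > D.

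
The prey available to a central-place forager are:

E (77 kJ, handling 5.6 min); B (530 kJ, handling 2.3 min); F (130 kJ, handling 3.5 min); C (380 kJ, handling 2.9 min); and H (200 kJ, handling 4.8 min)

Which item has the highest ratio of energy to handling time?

Profitability E/h (kJ/min): E = 77/5.6 = 13.8, B = 530/2.3 = 230, F = 130/3.5 = 37.1, C = 380/2.9 = 131, H = 200/4.8 = 41.7.
Ranked: B > C > H > F > E.

B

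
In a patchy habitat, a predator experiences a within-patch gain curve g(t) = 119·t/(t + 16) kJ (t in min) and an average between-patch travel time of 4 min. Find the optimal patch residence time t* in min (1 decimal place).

8.0 min

Maximise g(t)/(T+t): set derivative to zero → g'(t)(T+t) = g(t).
g'(t) = 119·16/(t + 16)². Setting 119·16/(t+16)² = 119t/[(t+16)(4+t)] gives 16(4+t) = t(t+16), so t² = 16×4 = 64.
t* = √64 = 8 min.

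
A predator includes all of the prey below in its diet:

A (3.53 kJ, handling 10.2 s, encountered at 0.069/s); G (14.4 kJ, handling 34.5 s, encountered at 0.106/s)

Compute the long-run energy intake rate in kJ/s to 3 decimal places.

Energy encountered per unit search time: 0.069×3.53 + 0.106×14.4 = 1.77 kJ/s.
Handling time per unit search time: 0.069×10.2 + 0.106×34.5 = 4.361.
Rate = 1.77/(1 + 4.361) = 0.3302 kJ/s.

0.330 kJ/s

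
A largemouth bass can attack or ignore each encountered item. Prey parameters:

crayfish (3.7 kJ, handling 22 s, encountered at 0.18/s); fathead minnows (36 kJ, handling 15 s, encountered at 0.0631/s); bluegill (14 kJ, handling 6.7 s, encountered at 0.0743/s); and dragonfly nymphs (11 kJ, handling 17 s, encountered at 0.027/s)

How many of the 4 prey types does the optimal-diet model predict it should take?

Profitabilities (E/h, kJ/s): fathead minnows 2.4, bluegill 2.09, dragonfly nymphs 0.647, crayfish 0.168. Add prey in this order while the next type's profitability exceeds the intake rate on those already taken.
Rate on top 1: 1.167. bluegill: 2.09 > 1.167 → include.
Rate on top 2: 1.355. dragonfly nymphs: 0.647 < 1.355 → exclude; stop.
Optimal diet: fathead minnows, bluegill — 2 of 4 types.

2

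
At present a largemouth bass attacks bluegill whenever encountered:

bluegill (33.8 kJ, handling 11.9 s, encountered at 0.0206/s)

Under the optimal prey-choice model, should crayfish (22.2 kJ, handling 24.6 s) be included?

On bluegill alone, R = ΣλE/(1+Σλh) = 0.6963/1.245 = 0.5592 kJ/s.
crayfish: E/h = 22.2/24.6 = 0.9024 kJ/s.
0.9024 > 0.5592, so adding crayfish raises the average — include it.

Yes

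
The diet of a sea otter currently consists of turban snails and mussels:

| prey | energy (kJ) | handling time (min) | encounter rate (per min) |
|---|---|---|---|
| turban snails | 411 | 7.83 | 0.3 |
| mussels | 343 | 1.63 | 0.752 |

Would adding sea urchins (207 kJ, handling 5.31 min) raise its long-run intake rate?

Intake rate on the current diet: R = (0.3×411 + 0.752×343) / (1 + 0.3×7.83 + 0.752×1.63) = 381.2/4.575 = 83.33 kJ/min.
Profitability of sea urchins: 207/5.31 = 38.98 kJ/min.
38.98 < 83.33, so adding sea urchins would lower the average — exclude it.

No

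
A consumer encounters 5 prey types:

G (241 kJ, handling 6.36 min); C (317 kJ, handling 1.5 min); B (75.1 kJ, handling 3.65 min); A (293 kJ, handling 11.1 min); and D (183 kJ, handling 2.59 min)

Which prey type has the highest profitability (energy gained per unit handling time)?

C

Profitability E/h (kJ/min): G = 241/6.36 = 37.9, C = 317/1.5 = 211, B = 75.1/3.65 = 20.6, A = 293/11.1 = 26.4, D = 183/2.59 = 70.7.
Ranked: C > D > G > A > B.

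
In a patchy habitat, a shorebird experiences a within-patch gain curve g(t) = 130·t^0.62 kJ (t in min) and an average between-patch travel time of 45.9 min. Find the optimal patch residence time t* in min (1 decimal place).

74.9 min

Optimal t* satisfies g'(t*) = g(t*)/(T + t*).
g'(t) = 0.62·130·t^-0.38. Setting 0.62·130·t^-0.38 = 130·t^0.62/(45.9+t) gives 0.62(45.9+t) = t, so 0.38·t = 0.62×45.9.
t* = 0.62×45.9/0.38 = 74.89 min.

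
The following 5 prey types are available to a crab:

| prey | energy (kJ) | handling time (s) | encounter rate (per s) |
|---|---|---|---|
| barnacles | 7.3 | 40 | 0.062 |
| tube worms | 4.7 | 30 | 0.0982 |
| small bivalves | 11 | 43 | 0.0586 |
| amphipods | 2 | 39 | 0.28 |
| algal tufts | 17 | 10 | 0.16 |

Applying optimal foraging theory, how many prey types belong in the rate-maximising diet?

1

E/h in descending order: algal tufts 1.7, small bivalves 0.256, barnacles 0.182, tube worms 0.157, amphipods 0.0513 kJ/s. The optimal diet is the largest prefix of this list for which every included type satisfies E_i/h_i > R on the types above it.
Rate on top 1: 1.046. small bivalves: 0.256 < 1.046 → exclude; stop.
Optimal diet: algal tufts — 1 of 5 types.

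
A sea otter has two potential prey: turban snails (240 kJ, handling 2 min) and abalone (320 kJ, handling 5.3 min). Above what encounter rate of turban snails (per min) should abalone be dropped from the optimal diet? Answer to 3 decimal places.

0.506 per min

The zero-one rule: include abalone iff E₂/h₂ > λE₁/(1+λh₁). Equality gives the switch point.
λE₁h₂ = E₂ + λE₂h₁ ⇒ λ = E₂/(E₁h₂ − E₂h₁) = 320/(1272 − 640) = 0.5063 per min.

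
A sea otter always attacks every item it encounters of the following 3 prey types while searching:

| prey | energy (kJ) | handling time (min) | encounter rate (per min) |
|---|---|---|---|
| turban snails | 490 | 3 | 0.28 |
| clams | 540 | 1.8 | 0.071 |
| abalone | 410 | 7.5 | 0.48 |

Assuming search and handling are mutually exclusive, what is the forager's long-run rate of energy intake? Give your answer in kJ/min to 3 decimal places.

R = Σλ_iE_i / (1 + Σλ_ih_i)
Numerator: 0.28×490 + 0.071×540 + 0.48×410 = 372.3
Denominator: 1 + 0.28×3 + 0.071×1.8 + 0.48×7.5 = 5.568
R = 372.3/5.568 = 66.87 kJ/min

66.874 kJ/min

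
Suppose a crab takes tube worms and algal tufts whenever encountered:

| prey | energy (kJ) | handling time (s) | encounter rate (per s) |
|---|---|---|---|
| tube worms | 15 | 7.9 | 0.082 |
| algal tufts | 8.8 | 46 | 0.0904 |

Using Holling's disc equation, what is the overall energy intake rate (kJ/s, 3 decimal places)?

0.349 kJ/s

R = Σλ_iE_i / (1 + Σλ_ih_i)
Numerator: 0.082×15 + 0.0904×8.8 = 2.026
Denominator: 1 + 0.082×7.9 + 0.0904×46 = 5.806
R = 2.026/5.806 = 0.3489 kJ/s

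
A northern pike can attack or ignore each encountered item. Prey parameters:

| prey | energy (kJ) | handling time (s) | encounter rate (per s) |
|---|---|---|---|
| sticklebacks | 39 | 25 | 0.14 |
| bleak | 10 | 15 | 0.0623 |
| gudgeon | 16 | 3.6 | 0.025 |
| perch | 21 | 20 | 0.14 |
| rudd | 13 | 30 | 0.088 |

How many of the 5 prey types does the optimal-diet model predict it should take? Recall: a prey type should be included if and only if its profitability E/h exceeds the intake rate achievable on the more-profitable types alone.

2

Profitabilities (E/h, kJ/s): gudgeon 4.44, sticklebacks 1.56, perch 1.05, bleak 0.667, rudd 0.433. Add prey in this order while the next type's profitability exceeds the intake rate on those already taken.
Rate on top 1: 0.367. sticklebacks: 1.56 > 0.367 → include.
Rate on top 2: 1.277. perch: 1.05 < 1.277 → exclude; stop.
Optimal diet: gudgeon, sticklebacks — 2 of 5 types.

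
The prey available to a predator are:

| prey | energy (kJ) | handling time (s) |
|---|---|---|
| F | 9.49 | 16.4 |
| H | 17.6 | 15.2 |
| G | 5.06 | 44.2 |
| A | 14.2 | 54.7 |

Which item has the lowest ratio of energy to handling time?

G

In descending order of E/h:
H: 17.6/15.2 = 1.16 kJ/s
F: 9.49/16.4 = 0.579 kJ/s
A: 14.2/54.7 = 0.26 kJ/s
G: 5.06/44.2 = 0.114 kJ/s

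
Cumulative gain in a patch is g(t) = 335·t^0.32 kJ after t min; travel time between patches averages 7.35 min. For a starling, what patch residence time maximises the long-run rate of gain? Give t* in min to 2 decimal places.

3.46 min

Optimal t* satisfies g'(t*) = g(t*)/(T + t*).
g'(t) = 0.32·335·t^-0.68. Setting 0.32·335·t^-0.68 = 335·t^0.32/(7.35+t) gives 0.32(7.35+t) = t, so 0.68·t = 0.32×7.35.
t* = 0.32×7.35/0.68 = 3.459 min.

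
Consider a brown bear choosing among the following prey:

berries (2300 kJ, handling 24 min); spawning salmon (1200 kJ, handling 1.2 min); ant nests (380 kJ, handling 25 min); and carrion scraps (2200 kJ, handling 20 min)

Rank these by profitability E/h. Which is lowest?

ant nests

In descending order of E/h:
spawning salmon: 1200/1.2 = 1e+03 kJ/min
carrion scraps: 2200/20 = 110 kJ/min
berries: 2300/24 = 95.8 kJ/min
ant nests: 380/25 = 15.2 kJ/min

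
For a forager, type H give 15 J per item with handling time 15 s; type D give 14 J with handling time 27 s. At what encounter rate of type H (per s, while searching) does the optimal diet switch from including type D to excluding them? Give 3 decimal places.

At the threshold, the rate on type H alone equals the profitability of type D: λ·15/(1 + λ·15) = 14/27 = 0.5185.
Rearranging, λ(15 − 0.5185×15) = 0.5185, so λ = 0.5185/7.222 = 0.07179 per s.

0.072 per s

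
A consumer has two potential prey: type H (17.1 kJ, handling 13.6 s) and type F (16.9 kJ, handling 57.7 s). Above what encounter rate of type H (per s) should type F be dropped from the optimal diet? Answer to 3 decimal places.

The zero-one rule: include type F iff E₂/h₂ > λE₁/(1+λh₁). Equality gives the switch point.
λE₁h₂ = E₂ + λE₂h₁ ⇒ λ = E₂/(E₁h₂ − E₂h₁) = 16.9/(986.7 − 229.8) = 0.02233 per s.

0.022 per s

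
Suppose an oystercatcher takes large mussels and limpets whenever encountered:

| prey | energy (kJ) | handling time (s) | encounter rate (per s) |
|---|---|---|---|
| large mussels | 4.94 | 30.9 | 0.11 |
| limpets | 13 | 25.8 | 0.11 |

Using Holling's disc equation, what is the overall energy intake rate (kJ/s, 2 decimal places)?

0.27 kJ/s

Energy encountered per unit search time: 0.11×4.94 + 0.11×13 = 1.973 kJ/s.
Handling time per unit search time: 0.11×30.9 + 0.11×25.8 = 6.237.
Rate = 1.973/(1 + 6.237) = 0.2727 kJ/s.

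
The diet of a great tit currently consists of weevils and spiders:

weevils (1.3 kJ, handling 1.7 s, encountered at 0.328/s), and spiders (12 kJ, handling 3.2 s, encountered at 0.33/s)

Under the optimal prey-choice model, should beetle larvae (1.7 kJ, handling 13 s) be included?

No

On weevils and spiders alone, R = ΣλE/(1+Σλh) = 4.386/2.614 = 1.678 kJ/s.
Profitability of beetle larvae: 1.7/13 = 0.1308 kJ/s.
0.1308 < 1.678, so adding beetle larvae would lower the average — exclude it.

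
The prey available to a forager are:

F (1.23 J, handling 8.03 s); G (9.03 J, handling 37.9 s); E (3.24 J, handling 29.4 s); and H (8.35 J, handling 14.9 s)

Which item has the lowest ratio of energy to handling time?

E

In descending order of E/h:
H: 8.35/14.9 = 0.56 J/s
G: 9.03/37.9 = 0.238 J/s
F: 1.23/8.03 = 0.153 J/s
E: 3.24/29.4 = 0.11 J/s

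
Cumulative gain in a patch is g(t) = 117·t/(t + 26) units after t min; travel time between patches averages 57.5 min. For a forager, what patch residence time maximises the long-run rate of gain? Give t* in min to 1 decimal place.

38.7 min

By the marginal value theorem, leave when the instantaneous gain rate g'(t) equals the habitat-wide average g(t)/(T + t).
g'(t) = 117·26/(t + 26)². Setting 117·26/(t+26)² = 117t/[(t+26)(57.5+t)] gives 26(57.5+t) = t(t+26), so t² = 26×57.5 = 1495.
t* = √1495 = 38.67 min.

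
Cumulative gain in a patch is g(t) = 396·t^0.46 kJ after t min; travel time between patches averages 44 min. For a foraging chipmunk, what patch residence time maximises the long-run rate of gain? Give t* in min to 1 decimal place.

37.5 min

Maximise g(t)/(T+t): set derivative to zero → g'(t)(T+t) = g(t).
g'(t) = 0.46·396·t^-0.54. Setting 0.46·396·t^-0.54 = 396·t^0.46/(44+t) gives 0.46(44+t) = t, so 0.54·t = 0.46×44.
t* = 0.46×44/0.54 = 37.48 min.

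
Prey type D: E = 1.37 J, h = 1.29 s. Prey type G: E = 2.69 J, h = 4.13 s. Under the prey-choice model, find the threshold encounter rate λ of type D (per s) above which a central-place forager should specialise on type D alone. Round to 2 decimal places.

The zero-one rule: include type G iff E₂/h₂ > λE₁/(1+λh₁). Equality gives the switch point.
λE₁h₂ = E₂ + λE₂h₁ ⇒ λ = E₂/(E₁h₂ − E₂h₁) = 2.69/(5.658 − 3.47) = 1.229 per s.

1.23 per s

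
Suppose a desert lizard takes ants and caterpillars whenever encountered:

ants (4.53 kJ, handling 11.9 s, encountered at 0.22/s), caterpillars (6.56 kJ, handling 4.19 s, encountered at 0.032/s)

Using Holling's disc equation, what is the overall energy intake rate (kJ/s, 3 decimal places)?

0.322 kJ/s

R = Σλ_iE_i / (1 + Σλ_ih_i)
Numerator: 0.22×4.53 + 0.032×6.56 = 1.207
Denominator: 1 + 0.22×11.9 + 0.032×4.19 = 3.752
R = 1.207/3.752 = 0.3216 kJ/s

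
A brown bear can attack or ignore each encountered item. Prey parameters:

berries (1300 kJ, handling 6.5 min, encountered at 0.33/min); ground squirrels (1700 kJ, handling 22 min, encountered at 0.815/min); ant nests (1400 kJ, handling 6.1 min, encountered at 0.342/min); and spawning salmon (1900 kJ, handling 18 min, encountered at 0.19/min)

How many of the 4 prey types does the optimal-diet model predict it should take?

2

Profitabilities (E/h, kJ/min): ant nests 230, berries 200, spawning salmon 106, ground squirrels 77.3. Add prey in this order while the next type's profitability exceeds the intake rate on those already taken.
Rate on top 1: 155.1. berries: 200 > 155.1 → include.
Rate on top 2: 173.5. spawning salmon: 106 < 173.5 → exclude; stop.
Optimal diet: ant nests, berries — 2 of 4 types.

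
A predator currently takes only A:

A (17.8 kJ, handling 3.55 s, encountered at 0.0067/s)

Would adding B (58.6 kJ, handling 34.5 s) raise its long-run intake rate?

Current rate: (0.0067×17.8)/(1 + 0.0067×3.55) = 0.1165 kJ/s.
Profitability of B: 58.6/34.5 = 1.699 kJ/s.
Since 1.699 > R, including B increases the long-run rate.

Yes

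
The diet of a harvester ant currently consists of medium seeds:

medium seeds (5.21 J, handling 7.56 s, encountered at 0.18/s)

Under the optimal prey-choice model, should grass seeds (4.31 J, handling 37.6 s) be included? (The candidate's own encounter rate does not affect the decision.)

On medium seeds alone, R = ΣλE/(1+Σλh) = 0.9378/2.361 = 0.3972 J/s.
Profitability of grass seeds: 4.31/37.6 = 0.1146 J/s.
0.1146 < 0.3972, so adding grass seeds would lower the average — exclude it.

No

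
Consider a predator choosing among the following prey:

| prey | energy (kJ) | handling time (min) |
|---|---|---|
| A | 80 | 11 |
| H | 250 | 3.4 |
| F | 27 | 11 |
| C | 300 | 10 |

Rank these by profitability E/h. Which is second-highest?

C

Profitability E/h (kJ/min): A = 80/11 = 7.27, H = 250/3.4 = 73.5, F = 27/11 = 2.45, C = 300/10 = 30.
Ranked: H > C > A > F.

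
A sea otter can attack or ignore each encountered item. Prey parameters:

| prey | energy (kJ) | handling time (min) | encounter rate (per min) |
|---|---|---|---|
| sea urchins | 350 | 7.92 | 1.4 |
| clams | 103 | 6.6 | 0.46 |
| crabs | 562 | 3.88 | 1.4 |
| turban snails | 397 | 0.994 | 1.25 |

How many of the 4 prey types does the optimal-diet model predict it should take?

1

Profitabilities (E/h, kJ/min): turban snails 399, crabs 145, sea urchins 44.2, clams 15.6. Add prey in this order while the next type's profitability exceeds the intake rate on those already taken.
Rate on top 1: 221.3. crabs: 145 < 221.3 → exclude; stop.
Optimal diet: turban snails — 1 of 4 types.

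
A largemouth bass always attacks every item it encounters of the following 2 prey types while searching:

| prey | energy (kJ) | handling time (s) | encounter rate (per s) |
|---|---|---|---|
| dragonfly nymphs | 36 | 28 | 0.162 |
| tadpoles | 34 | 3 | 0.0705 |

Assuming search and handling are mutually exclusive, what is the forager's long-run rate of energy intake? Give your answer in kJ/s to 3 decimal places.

Energy encountered per unit search time: 0.162×36 + 0.0705×34 = 8.229 kJ/s.
Handling time per unit search time: 0.162×28 + 0.0705×3 = 4.748.
Rate = 8.229/(1 + 4.748) = 1.432 kJ/s.

1.432 kJ/s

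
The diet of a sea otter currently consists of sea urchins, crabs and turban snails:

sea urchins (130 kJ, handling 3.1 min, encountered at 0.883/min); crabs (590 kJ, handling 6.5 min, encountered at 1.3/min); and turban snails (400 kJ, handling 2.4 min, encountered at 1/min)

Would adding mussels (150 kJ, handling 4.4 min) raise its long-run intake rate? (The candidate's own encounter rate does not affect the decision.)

On sea urchins, crabs and turban snails alone, R = ΣλE/(1+Σλh) = 1282/14.59 = 87.87 kJ/min.
Profitability of mussels: 150/4.4 = 34.09 kJ/min.
34.09 < 87.87, so adding mussels would lower the average — exclude it.

No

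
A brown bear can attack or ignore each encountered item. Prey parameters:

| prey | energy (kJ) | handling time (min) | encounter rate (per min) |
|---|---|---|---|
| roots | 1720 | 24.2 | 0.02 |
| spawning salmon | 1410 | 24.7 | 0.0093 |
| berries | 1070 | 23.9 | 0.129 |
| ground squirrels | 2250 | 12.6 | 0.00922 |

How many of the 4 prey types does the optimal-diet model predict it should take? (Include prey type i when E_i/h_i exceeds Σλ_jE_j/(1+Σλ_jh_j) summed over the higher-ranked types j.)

4

E/h in descending order: ground squirrels 179, roots 71.1, spawning salmon 57.1, berries 44.8 kJ/min. The optimal diet is the largest prefix of this list for which every included type satisfies E_i/h_i > R on the types above it.
Rate on top 1: 18.59. roots: 71.1 > 18.59 → include.
Rate on top 2: 34.46. spawning salmon: 57.1 > 34.46 → include.
Rate on top 3: 37.3. berries: 44.8 > 37.3 → include.
Optimal diet: ground squirrels, roots, spawning salmon, berries — 4 of 4 types.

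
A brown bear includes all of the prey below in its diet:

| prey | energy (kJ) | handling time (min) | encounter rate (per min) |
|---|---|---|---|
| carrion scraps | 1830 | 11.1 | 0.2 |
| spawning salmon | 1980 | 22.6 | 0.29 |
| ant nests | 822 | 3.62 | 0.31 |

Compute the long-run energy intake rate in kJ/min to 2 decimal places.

109.67 kJ/min

Energy encountered per unit search time: 0.2×1830 + 0.29×1980 + 0.31×822 = 1195 kJ/min.
Handling time per unit search time: 0.2×11.1 + 0.29×22.6 + 0.31×3.62 = 9.896.
Rate = 1195/(1 + 9.896) = 109.7 kJ/min.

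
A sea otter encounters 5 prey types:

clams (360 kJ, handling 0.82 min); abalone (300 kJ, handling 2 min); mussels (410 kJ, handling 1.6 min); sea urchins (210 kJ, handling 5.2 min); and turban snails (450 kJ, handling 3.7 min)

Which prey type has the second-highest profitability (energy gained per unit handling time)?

In descending order of E/h:
clams: 360/0.82 = 439 kJ/min
mussels: 410/1.6 = 256 kJ/min
abalone: 300/2 = 150 kJ/min
turban snails: 450/3.7 = 122 kJ/min
sea urchins: 210/5.2 = 40.4 kJ/min

mussels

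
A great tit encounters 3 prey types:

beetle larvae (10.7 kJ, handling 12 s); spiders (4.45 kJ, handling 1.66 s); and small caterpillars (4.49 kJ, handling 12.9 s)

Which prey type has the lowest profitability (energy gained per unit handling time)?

small caterpillars

Profitability E/h (kJ/s): beetle larvae = 10.7/12 = 0.892, spiders = 4.45/1.66 = 2.68, small caterpillars = 4.49/12.9 = 0.348.
Ranked: spiders > beetle larvae > small caterpillars.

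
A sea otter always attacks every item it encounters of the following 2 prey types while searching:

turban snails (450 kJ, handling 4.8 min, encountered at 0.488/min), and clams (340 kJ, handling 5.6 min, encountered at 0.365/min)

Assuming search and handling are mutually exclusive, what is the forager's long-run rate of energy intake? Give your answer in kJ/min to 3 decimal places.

R = Σλ_iE_i / (1 + Σλ_ih_i)
Numerator: 0.488×450 + 0.365×340 = 343.7
Denominator: 1 + 0.488×4.8 + 0.365×5.6 = 5.386
R = 343.7/5.386 = 63.81 kJ/min

63.809 kJ/min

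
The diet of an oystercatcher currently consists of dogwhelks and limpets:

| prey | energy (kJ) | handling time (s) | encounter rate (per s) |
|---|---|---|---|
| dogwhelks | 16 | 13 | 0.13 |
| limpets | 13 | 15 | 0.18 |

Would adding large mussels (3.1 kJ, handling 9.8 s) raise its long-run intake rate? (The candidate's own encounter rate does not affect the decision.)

On dogwhelks and limpets alone, R = ΣλE/(1+Σλh) = 4.42/5.39 = 0.82 kJ/s.
large mussels: E/h = 3.1/9.8 = 0.3163 kJ/s.
0.3163 < 0.82, so adding large mussels would lower the average — exclude it.

No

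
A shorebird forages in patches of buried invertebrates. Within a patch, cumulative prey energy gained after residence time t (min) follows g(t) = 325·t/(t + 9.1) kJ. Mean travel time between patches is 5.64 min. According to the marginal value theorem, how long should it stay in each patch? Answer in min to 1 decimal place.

7.2 min

Optimal t* satisfies g'(t*) = g(t*)/(T + t*).
g'(t) = 325·9.1/(t + 9.1)². Setting 325·9.1/(t+9.1)² = 325t/[(t+9.1)(5.64+t)] gives 9.1(5.64+t) = t(t+9.1), so t² = 9.1×5.64 = 51.32.
t* = √51.32 = 7.164 min.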